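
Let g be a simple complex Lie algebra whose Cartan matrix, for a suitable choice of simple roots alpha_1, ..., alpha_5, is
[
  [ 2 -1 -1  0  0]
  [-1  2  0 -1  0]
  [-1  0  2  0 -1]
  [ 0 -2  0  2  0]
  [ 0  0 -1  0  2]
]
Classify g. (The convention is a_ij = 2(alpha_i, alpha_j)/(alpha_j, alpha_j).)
C_5

The matrix has rank 5 with 2's on the diagonal. Reading the off-diagonal entries as Dynkin edges (a single edge where a_ij = a_ji = -1; a double or triple edge where a_ij * a_ji = 2 or 3), the diagram is a chain of 5 nodes with a double edge at one end; the terminal node there is the unique long simple root (C_5). One simple-root ordering that puts it in standard form is (alpha_5, alpha_3, alpha_1, alpha_2, alpha_4). So the algebra is type C_5, i.e. sp(10).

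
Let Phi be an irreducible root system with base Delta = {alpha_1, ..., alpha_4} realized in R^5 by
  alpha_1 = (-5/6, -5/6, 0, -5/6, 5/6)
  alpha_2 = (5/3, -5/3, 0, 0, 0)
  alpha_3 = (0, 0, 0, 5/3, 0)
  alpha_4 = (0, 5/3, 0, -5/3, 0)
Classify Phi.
F_4

Compute the Cartan integers a_ij = 2(alpha_i, alpha_j)/(alpha_j, alpha_j); the resulting 4x4 Cartan matrix is
[[2, 0, -1, 0], [0, 2, 0, -1], [-1, 0, 2, -1], [0, -1, -2, 2]].
The roots have two lengths (squared-length ratio 2:1); the short ones are alpha_{1,3}. The associated Dynkin diagram is a chain of 4 nodes with a double edge between the middle two (F_4), so the type is F_4.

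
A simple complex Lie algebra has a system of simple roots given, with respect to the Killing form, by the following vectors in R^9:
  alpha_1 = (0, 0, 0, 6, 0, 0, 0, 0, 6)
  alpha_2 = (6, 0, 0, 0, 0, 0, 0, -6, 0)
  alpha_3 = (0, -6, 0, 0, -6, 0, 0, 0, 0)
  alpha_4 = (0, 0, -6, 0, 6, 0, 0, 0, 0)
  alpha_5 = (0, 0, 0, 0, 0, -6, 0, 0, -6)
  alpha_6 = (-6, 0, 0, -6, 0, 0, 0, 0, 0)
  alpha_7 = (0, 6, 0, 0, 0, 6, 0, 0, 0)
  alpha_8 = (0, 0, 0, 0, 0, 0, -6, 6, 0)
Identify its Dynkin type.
Compute the Cartan integers a_ij = 2(alpha_i, alpha_j)/(alpha_j, alpha_j); the resulting 8x8 Cartan matrix is
[[2, 0, 0, 0, -1, -1, 0, 0], [0, 2, 0, 0, 0, -1, 0, -1], [0, 0, 2, -1, 0, 0, -1, 0], [0, 0, -1, 2, 0, 0, 0, 0], [-1, 0, 0, 0, 2, 0, -1, 0], [-1, -1, 0, 0, 0, 2, 0, 0], [0, 0, -1, 0, -1, 0, 2, 0], [0, -1, 0, 0, 0, 0, 0, 2]].
All simple roots have the same length, so the diagram is simply laced. The associated Dynkin diagram is a chain of 8 nodes with single edges (A_8), so the type is A_8 (the algebra sl(9)).

type A_8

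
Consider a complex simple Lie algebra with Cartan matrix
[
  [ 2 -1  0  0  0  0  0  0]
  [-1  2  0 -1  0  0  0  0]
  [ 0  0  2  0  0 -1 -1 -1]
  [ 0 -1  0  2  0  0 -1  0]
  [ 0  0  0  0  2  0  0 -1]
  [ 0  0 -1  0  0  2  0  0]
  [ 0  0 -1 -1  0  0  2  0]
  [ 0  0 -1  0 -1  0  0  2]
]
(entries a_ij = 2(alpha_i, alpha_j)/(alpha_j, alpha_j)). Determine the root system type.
E8

The matrix has rank 8 with 2's on the diagonal. Reading the off-diagonal entries as Dynkin edges (a single edge where a_ij = a_ji = -1; a double or triple edge where a_ij * a_ji = 2 or 3), the diagram is a chain of 7 nodes with one extra node attached to the third node from one end (E_8). One simple-root ordering that puts it in standard form is (alpha_5, alpha_6, alpha_8, alpha_3, alpha_7, alpha_4, alpha_2, alpha_1). So the algebra is type E_8.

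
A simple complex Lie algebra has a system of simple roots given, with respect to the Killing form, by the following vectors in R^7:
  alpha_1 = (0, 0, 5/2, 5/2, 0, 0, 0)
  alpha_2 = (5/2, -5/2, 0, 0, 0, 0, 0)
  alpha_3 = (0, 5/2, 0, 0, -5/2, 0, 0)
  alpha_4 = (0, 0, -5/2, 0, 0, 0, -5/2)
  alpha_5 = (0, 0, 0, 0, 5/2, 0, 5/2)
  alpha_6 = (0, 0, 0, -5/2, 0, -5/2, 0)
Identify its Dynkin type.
Compute the Cartan integers a_ij = 2(alpha_i, alpha_j)/(alpha_j, alpha_j); the resulting 6x6 Cartan matrix is
[[2, 0, 0, -1, 0, -1], [0, 2, -1, 0, 0, 0], [0, -1, 2, 0, -1, 0], [-1, 0, 0, 2, -1, 0], [0, 0, -1, -1, 2, 0], [-1, 0, 0, 0, 0, 2]].
All simple roots have the same length, so the diagram is simply laced. The associated Dynkin diagram is a chain of 6 nodes with single edges (A_6), so the type is A_6 (the algebra sl(7)).

A_6 (sl(7))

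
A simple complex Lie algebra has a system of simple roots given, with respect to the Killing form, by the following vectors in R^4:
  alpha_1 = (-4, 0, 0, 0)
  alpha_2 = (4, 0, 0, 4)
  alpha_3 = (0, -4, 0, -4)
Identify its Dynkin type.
type B_3

Compute the Cartan integers a_ij = 2(alpha_i, alpha_j)/(alpha_j, alpha_j); the resulting 3x3 Cartan matrix is
[[2, -1, 0], [-2, 2, -1], [0, -1, 2]].
The roots have two lengths (squared-length ratio 2:1); the short ones are alpha_{1}. The associated Dynkin diagram is a chain of 3 nodes with a double edge at one end; the terminal node there is the unique short simple root (B_3), so the type is B_3 (the algebra so(7)).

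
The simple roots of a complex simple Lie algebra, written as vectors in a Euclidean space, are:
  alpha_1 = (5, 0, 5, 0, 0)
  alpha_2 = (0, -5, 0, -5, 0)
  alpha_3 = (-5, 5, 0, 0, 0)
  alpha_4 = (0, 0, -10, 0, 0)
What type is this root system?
C_4 (sp(8))

Compute the Cartan integers a_ij = 2(alpha_i, alpha_j)/(alpha_j, alpha_j); the resulting 4x4 Cartan matrix is
[[2, 0, -1, -1], [0, 2, -1, 0], [-1, -1, 2, 0], [-2, 0, 0, 2]].
The roots have two lengths (squared-length ratio 2:1); the short ones are alpha_{1,2,3}. The associated Dynkin diagram is a chain of 4 nodes with a double edge at one end; the terminal node there is the unique long simple root (C_4), so the type is C_4 (the algebra sp(8)).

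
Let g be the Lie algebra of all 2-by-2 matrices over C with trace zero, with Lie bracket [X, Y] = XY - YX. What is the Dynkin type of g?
This is sl(2), which has dimension 2^2 - 1 = 3 and rank 2 - 1 = 1 (a Cartan subalgebra is the diagonal traceless matrices). In the classification of classical Lie algebras, the special linear algebra sl(n+1) has type A_n; here n = 1, so the Dynkin diagram is a chain of 1 nodes with single edges (A_1). Hence the type is A_1.

A_1 (sl(2))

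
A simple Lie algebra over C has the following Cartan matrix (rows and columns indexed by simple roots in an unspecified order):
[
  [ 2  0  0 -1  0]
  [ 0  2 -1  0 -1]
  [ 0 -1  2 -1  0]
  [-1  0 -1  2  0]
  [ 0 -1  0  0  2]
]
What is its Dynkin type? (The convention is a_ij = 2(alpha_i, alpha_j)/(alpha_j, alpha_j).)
A_5

The matrix has rank 5 with 2's on the diagonal. Reading the off-diagonal entries as Dynkin edges (a single edge where a_ij = a_ji = -1; a double or triple edge where a_ij * a_ji = 2 or 3), the diagram is a chain of 5 nodes with single edges (A_5). One simple-root ordering that puts it in standard form is (alpha_5, alpha_2, alpha_3, alpha_4, alpha_1). So the algebra is type A_5, i.e. sl(6).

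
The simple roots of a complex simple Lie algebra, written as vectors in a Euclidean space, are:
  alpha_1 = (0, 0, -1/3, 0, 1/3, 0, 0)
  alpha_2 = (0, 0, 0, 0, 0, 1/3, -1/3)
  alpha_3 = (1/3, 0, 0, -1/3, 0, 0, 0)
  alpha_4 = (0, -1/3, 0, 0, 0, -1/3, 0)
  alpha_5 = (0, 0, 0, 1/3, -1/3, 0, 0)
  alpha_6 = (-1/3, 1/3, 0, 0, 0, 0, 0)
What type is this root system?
type A_6

Compute the Cartan integers a_ij = 2(alpha_i, alpha_j)/(alpha_j, alpha_j); the resulting 6x6 Cartan matrix is
[[2, 0, 0, 0, -1, 0], [0, 2, 0, -1, 0, 0], [0, 0, 2, 0, -1, -1], [0, -1, 0, 2, 0, -1], [-1, 0, -1, 0, 2, 0], [0, 0, -1, -1, 0, 2]].
All simple roots have the same length, so the diagram is simply laced. The associated Dynkin diagram is a chain of 6 nodes with single edges (A_6), so the type is A_6 (the algebra sl(7)).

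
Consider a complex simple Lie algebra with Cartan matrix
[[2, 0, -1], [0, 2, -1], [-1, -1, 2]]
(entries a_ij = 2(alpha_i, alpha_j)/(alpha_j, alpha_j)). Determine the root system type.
A_3

The matrix has rank 3 with 2's on the diagonal. Reading the off-diagonal entries as Dynkin edges (a single edge where a_ij = a_ji = -1; a double or triple edge where a_ij * a_ji = 2 or 3), the diagram is a chain of 3 nodes with single edges (A_3). One simple-root ordering that puts it in standard form is (alpha_2, alpha_3, alpha_1). So the algebra is type A_3, i.e. sl(4).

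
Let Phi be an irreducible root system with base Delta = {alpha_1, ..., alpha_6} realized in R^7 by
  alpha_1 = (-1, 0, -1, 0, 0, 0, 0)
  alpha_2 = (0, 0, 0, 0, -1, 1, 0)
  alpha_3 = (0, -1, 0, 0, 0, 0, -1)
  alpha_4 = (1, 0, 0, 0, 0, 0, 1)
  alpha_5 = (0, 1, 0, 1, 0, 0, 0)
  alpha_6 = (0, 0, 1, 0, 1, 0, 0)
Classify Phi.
Compute the Cartan integers a_ij = 2(alpha_i, alpha_j)/(alpha_j, alpha_j); the resulting 6x6 Cartan matrix is
[[2, 0, 0, -1, 0, -1], [0, 2, 0, 0, 0, -1], [0, 0, 2, -1, -1, 0], [-1, 0, -1, 2, 0, 0], [0, 0, -1, 0, 2, 0], [-1, -1, 0, 0, 0, 2]].
All simple roots have the same length, so the diagram is simply laced. The associated Dynkin diagram is a chain of 6 nodes with single edges (A_6), so the type is A_6 (the algebra sl(7)).

A6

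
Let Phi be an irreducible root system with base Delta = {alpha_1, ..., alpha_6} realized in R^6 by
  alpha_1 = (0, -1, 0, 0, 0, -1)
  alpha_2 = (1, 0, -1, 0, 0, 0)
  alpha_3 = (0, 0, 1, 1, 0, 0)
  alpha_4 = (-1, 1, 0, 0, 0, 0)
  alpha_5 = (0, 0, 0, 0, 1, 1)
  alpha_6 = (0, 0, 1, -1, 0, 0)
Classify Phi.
Compute the Cartan integers a_ij = 2(alpha_i, alpha_j)/(alpha_j, alpha_j); the resulting 6x6 Cartan matrix is
[[2, 0, 0, -1, -1, 0], [0, 2, -1, -1, 0, -1], [0, -1, 2, 0, 0, 0], [-1, -1, 0, 2, 0, 0], [-1, 0, 0, 0, 2, 0], [0, -1, 0, 0, 0, 2]].
All simple roots have the same length, so the diagram is simply laced. The associated Dynkin diagram is a chain of 4 nodes with a fork of two nodes at one end (D_6), so the type is D_6 (the algebra so(12)).

D_6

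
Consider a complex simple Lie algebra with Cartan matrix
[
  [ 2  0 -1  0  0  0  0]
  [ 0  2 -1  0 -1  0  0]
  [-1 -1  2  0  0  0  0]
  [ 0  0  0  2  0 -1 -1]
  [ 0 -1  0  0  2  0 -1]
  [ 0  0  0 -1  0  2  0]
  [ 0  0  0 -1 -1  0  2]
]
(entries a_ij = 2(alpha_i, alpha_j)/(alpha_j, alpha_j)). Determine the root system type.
The matrix has rank 7 with 2's on the diagonal. Reading the off-diagonal entries as Dynkin edges (a single edge where a_ij = a_ji = -1; a double or triple edge where a_ij * a_ji = 2 or 3), the diagram is a chain of 7 nodes with single edges (A_7). One simple-root ordering that puts it in standard form is (alpha_1, alpha_3, alpha_2, alpha_5, alpha_7, alpha_4, alpha_6). So the algebra is type A_7, i.e. sl(8).

type A_7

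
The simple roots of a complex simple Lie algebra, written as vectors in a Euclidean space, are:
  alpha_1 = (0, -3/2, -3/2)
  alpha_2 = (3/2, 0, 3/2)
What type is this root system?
A_2 (sl(3))

Compute the Cartan integers a_ij = 2(alpha_i, alpha_j)/(alpha_j, alpha_j); the resulting 2x2 Cartan matrix is
[[2, -1], [-1, 2]].
All simple roots have the same length, so the diagram is simply laced. The associated Dynkin diagram is a chain of 2 nodes with single edges (A_2), so the type is A_2 (the algebra sl(3)).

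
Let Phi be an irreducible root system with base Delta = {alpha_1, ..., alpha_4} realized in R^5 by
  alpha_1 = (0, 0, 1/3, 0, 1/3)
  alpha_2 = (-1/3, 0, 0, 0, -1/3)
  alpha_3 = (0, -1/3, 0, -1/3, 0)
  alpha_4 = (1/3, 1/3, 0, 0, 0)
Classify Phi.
type A_4

Compute the Cartan integers a_ij = 2(alpha_i, alpha_j)/(alpha_j, alpha_j); the resulting 4x4 Cartan matrix is
[[2, -1, 0, 0], [-1, 2, 0, -1], [0, 0, 2, -1], [0, -1, -1, 2]].
All simple roots have the same length, so the diagram is simply laced. The associated Dynkin diagram is a chain of 4 nodes with single edges (A_4), so the type is A_4 (the algebra sl(5)).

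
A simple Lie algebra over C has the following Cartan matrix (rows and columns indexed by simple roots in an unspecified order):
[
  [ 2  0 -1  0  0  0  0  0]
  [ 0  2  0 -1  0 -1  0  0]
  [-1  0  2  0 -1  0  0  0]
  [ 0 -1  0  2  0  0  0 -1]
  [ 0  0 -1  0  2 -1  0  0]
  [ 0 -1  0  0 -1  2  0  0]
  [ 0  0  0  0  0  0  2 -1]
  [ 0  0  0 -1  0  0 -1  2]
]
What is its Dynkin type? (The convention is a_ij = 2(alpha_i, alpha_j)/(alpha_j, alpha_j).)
A_8

The matrix has rank 8 with 2's on the diagonal. Reading the off-diagonal entries as Dynkin edges (a single edge where a_ij = a_ji = -1; a double or triple edge where a_ij * a_ji = 2 or 3), the diagram is a chain of 8 nodes with single edges (A_8). One simple-root ordering that puts it in standard form is (alpha_1, alpha_3, alpha_5, alpha_6, alpha_2, alpha_4, alpha_8, alpha_7). So the algebra is type A_8, i.e. sl(9).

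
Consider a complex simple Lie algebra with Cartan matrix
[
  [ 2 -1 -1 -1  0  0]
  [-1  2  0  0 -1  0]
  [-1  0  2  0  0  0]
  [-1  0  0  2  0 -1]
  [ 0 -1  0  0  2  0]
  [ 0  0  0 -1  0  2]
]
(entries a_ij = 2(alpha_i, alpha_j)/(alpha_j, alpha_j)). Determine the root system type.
The matrix has rank 6 with 2's on the diagonal. Reading the off-diagonal entries as Dynkin edges (a single edge where a_ij = a_ji = -1; a double or triple edge where a_ij * a_ji = 2 or 3), the diagram is a chain of 5 nodes with one extra node attached to the third node from one end (E_6). One simple-root ordering that puts it in standard form is (alpha_5, alpha_3, alpha_2, alpha_1, alpha_4, alpha_6). So the algebra is type E_6.

E_6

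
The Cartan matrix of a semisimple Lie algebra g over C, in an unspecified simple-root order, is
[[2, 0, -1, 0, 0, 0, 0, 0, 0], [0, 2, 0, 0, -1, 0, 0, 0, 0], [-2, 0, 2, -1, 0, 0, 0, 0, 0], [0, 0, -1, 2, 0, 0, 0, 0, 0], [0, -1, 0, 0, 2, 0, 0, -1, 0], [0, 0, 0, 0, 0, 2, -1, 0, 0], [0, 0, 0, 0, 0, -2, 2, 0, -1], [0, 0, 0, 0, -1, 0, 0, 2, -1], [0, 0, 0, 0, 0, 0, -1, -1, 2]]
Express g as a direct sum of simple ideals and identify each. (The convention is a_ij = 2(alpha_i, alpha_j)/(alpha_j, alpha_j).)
B_3 (so(7)) ⊕ B_6 (so(13))

The diagram associated to this matrix has two connected components: the simple roots {alpha_1, alpha_3, alpha_4} form a chain of 3 nodes with a double edge at one end; the terminal node there is the unique short simple root (B_3), and {alpha_2, alpha_5, alpha_6, alpha_7, alpha_8, alpha_9} form a chain of 6 nodes with a double edge at one end; the terminal node there is the unique short simple root (B_6). A semisimple Lie algebra decomposes uniquely as the direct sum of simple ideals, one per connected component of its Dynkin diagram, so g ≅ B_3 ⊕ B_6 (dimension 21 + 78 = 99).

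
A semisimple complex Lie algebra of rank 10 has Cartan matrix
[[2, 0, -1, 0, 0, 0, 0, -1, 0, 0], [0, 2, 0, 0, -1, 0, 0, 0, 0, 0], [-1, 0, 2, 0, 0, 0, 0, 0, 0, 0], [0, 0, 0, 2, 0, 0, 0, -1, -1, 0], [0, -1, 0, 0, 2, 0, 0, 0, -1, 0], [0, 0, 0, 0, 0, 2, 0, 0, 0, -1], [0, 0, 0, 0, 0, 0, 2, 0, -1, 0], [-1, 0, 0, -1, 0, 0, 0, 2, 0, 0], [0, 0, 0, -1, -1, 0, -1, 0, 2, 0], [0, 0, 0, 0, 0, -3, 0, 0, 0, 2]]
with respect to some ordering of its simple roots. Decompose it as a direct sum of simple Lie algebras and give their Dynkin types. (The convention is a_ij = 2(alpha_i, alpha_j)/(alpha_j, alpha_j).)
The diagram associated to this matrix has two connected components: the simple roots {alpha_1, alpha_2, alpha_3, alpha_4, alpha_5, alpha_7, alpha_8, alpha_9} form a chain of 7 nodes with one extra node attached to the third node from one end (E_8), and {alpha_6, alpha_10} form two nodes joined by a triple edge (G_2). A semisimple Lie algebra decomposes uniquely as the direct sum of simple ideals, one per connected component of its Dynkin diagram, so g ≅ E_8 ⊕ G_2 (dimension 248 + 14 = 262).

E_8 ⊕ G_2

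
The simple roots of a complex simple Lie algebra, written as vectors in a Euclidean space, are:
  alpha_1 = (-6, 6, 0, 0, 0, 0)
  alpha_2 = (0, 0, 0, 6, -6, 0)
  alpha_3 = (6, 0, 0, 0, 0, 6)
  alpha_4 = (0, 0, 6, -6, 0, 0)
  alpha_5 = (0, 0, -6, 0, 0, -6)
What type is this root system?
Compute the Cartan integers a_ij = 2(alpha_i, alpha_j)/(alpha_j, alpha_j); the resulting 5x5 Cartan matrix is
[[2, 0, -1, 0, 0], [0, 2, 0, -1, 0], [-1, 0, 2, 0, -1], [0, -1, 0, 2, -1], [0, 0, -1, -1, 2]].
All simple roots have the same length, so the diagram is simply laced. The associated Dynkin diagram is a chain of 5 nodes with single edges (A_5), so the type is A_5 (the algebra sl(6)).

A_5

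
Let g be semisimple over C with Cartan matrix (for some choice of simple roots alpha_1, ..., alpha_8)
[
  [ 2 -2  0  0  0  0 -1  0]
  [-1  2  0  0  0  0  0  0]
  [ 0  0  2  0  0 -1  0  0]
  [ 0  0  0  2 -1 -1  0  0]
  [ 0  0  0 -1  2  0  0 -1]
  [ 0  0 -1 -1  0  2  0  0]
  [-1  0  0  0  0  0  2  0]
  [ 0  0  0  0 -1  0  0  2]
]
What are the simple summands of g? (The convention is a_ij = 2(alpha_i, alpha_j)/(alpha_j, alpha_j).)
A5 + B3

The diagram associated to this matrix has two connected components: the simple roots {alpha_3, alpha_4, alpha_5, alpha_6, alpha_8} form a chain of 5 nodes with single edges (A_5), and {alpha_1, alpha_2, alpha_7} form a chain of 3 nodes with a double edge at one end; the terminal node there is the unique short simple root (B_3). A semisimple Lie algebra decomposes uniquely as the direct sum of simple ideals, one per connected component of its Dynkin diagram, so g ≅ A_5 ⊕ B_3 (dimension 35 + 21 = 56).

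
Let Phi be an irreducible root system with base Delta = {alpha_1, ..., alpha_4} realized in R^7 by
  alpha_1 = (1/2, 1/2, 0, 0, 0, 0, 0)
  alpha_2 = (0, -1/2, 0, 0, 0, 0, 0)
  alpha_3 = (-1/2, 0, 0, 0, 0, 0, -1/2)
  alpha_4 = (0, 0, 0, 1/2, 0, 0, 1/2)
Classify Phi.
Compute the Cartan integers a_ij = 2(alpha_i, alpha_j)/(alpha_j, alpha_j); the resulting 4x4 Cartan matrix is
[[2, -2, -1, 0], [-1, 2, 0, 0], [-1, 0, 2, -1], [0, 0, -1, 2]].
The roots have two lengths (squared-length ratio 2:1); the short ones are alpha_{2}. The associated Dynkin diagram is a chain of 4 nodes with a double edge at one end; the terminal node there is the unique short simple root (B_4), so the type is B_4 (the algebra so(9)).

B_4 (so(9))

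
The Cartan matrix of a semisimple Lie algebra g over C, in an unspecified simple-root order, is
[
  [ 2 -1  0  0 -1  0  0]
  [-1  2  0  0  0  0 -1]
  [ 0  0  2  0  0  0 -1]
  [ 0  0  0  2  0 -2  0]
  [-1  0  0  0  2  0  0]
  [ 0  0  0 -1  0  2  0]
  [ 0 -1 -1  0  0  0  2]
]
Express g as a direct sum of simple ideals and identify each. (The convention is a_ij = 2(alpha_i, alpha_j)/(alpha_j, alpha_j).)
A5 + B2

The diagram associated to this matrix has two connected components: the simple roots {alpha_1, alpha_2, alpha_3, alpha_5, alpha_7} form a chain of 5 nodes with single edges (A_5), and {alpha_4, alpha_6} form a chain of 2 nodes with a double edge at one end; the terminal node there is the unique short simple root (B_2). A semisimple Lie algebra decomposes uniquely as the direct sum of simple ideals, one per connected component of its Dynkin diagram, so g ≅ A_5 ⊕ B_2 (dimension 35 + 10 = 45).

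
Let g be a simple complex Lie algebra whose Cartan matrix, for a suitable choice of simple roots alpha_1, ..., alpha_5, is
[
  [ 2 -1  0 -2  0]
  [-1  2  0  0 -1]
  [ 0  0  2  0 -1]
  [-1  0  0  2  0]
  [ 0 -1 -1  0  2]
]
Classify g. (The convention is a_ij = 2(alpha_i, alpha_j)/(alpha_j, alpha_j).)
type B_5

The matrix has rank 5 with 2's on the diagonal. Reading the off-diagonal entries as Dynkin edges (a single edge where a_ij = a_ji = -1; a double or triple edge where a_ij * a_ji = 2 or 3), the diagram is a chain of 5 nodes with a double edge at one end; the terminal node there is the unique short simple root (B_5). One simple-root ordering that puts it in standard form is (alpha_3, alpha_5, alpha_2, alpha_1, alpha_4). So the algebra is type B_5, i.e. so(11).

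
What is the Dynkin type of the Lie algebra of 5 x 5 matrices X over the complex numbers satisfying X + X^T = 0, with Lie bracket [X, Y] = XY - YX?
B2

This is so(5) with 5 odd, which has dimension 5(5-1)/2 = 10 and rank (5-1)/2 = 2. In the classification of classical Lie algebras, the orthogonal algebra so(2n+1) in an odd number of variables has type B_n; here n = 2, so the Dynkin diagram is a chain of 2 nodes with a double edge at one end; the terminal node there is the unique short simple root (B_2). Hence the type is B_2.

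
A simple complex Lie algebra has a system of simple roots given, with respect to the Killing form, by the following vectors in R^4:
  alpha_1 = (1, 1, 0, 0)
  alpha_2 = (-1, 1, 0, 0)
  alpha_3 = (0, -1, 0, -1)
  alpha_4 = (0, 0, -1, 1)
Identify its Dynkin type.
type D_4

Compute the Cartan integers a_ij = 2(alpha_i, alpha_j)/(alpha_j, alpha_j); the resulting 4x4 Cartan matrix is
[[2, 0, -1, 0], [0, 2, -1, 0], [-1, -1, 2, -1], [0, 0, -1, 2]].
All simple roots have the same length, so the diagram is simply laced. The associated Dynkin diagram is a chain of 2 nodes with a fork of two nodes at one end (D_4), so the type is D_4 (the algebra so(8)).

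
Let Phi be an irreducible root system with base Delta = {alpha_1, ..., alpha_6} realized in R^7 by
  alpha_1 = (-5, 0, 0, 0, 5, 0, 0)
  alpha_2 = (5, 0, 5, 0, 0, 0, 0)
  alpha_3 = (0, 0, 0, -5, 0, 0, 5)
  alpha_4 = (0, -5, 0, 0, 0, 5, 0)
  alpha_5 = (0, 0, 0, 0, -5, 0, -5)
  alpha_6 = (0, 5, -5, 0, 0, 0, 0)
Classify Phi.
A_6 (sl(7))

Compute the Cartan integers a_ij = 2(alpha_i, alpha_j)/(alpha_j, alpha_j); the resulting 6x6 Cartan matrix is
[[2, -1, 0, 0, -1, 0], [-1, 2, 0, 0, 0, -1], [0, 0, 2, 0, -1, 0], [0, 0, 0, 2, 0, -1], [-1, 0, -1, 0, 2, 0], [0, -1, 0, -1, 0, 2]].
All simple roots have the same length, so the diagram is simply laced. The associated Dynkin diagram is a chain of 6 nodes with single edges (A_6), so the type is A_6 (the algebra sl(7)).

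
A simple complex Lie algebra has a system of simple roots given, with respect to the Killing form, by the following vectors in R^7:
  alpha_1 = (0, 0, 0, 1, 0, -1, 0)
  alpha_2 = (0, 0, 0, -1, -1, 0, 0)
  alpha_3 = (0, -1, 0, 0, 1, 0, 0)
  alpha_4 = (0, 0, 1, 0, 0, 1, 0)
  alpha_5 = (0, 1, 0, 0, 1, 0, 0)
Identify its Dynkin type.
Compute the Cartan integers a_ij = 2(alpha_i, alpha_j)/(alpha_j, alpha_j); the resulting 5x5 Cartan matrix is
[[2, -1, 0, -1, 0], [-1, 2, -1, 0, -1], [0, -1, 2, 0, 0], [-1, 0, 0, 2, 0], [0, -1, 0, 0, 2]].
All simple roots have the same length, so the diagram is simply laced. The associated Dynkin diagram is a chain of 3 nodes with a fork of two nodes at one end (D_5), so the type is D_5 (the algebra so(10)).

D_5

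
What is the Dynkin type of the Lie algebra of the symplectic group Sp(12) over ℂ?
C6

This is sp(12), which has dimension 12(12+1)/2 = 78 and rank 12/2 = 6. In the classification of classical Lie algebras, the symplectic algebra sp(2n) has type C_n; here n = 6, so the Dynkin diagram is a chain of 6 nodes with a double edge at one end; the terminal node there is the unique long simple root (C_6). Hence the type is C_6.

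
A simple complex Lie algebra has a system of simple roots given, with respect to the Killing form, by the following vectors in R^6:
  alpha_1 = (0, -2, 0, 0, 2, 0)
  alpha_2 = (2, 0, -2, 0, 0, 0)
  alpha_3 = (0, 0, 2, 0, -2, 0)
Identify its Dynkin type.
Compute the Cartan integers a_ij = 2(alpha_i, alpha_j)/(alpha_j, alpha_j); the resulting 3x3 Cartan matrix is
[[2, 0, -1], [0, 2, -1], [-1, -1, 2]].
All simple roots have the same length, so the diagram is simply laced. The associated Dynkin diagram is a chain of 3 nodes with single edges (A_3), so the type is A_3 (the algebra sl(4)).

A_3 (sl(4))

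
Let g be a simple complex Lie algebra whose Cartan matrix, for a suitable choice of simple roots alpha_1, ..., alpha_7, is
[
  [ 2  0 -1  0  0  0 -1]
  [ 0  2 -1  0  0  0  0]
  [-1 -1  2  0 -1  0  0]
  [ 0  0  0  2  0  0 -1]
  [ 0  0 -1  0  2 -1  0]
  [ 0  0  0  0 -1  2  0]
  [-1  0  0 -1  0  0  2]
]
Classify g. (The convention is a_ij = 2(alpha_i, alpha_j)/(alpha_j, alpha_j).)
The matrix has rank 7 with 2's on the diagonal. Reading the off-diagonal entries as Dynkin edges (a single edge where a_ij = a_ji = -1; a double or triple edge where a_ij * a_ji = 2 or 3), the diagram is a chain of 6 nodes with one extra node attached to the third node from one end (E_7). One simple-root ordering that puts it in standard form is (alpha_6, alpha_2, alpha_5, alpha_3, alpha_1, alpha_7, alpha_4). So the algebra is type E_7.

type E_7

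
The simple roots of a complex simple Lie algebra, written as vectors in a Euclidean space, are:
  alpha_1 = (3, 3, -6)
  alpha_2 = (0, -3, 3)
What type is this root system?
Compute the Cartan integers a_ij = 2(alpha_i, alpha_j)/(alpha_j, alpha_j); the resulting 2x2 Cartan matrix is
[[2, -3], [-1, 2]].
The roots have two lengths (squared-length ratio 3:1); the short ones are alpha_{2}. The associated Dynkin diagram is two nodes joined by a triple edge (G_2), so the type is G_2.

G_2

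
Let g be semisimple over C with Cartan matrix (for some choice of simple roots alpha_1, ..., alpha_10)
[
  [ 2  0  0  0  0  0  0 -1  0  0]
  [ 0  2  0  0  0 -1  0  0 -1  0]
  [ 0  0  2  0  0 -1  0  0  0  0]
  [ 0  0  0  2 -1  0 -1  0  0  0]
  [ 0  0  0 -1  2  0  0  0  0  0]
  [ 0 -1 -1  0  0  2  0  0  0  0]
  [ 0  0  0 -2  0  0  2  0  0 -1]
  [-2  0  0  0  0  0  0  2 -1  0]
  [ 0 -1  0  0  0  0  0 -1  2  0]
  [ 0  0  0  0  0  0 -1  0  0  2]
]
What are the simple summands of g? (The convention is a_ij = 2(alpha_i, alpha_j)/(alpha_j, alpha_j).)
B_6 (so(13)) ⊕ F_4

The diagram associated to this matrix has two connected components: the simple roots {alpha_1, alpha_2, alpha_3, alpha_6, alpha_8, alpha_9} form a chain of 6 nodes with a double edge at one end; the terminal node there is the unique short simple root (B_6), and {alpha_4, alpha_5, alpha_7, alpha_10} form a chain of 4 nodes with a double edge between the middle two (F_4). A semisimple Lie algebra decomposes uniquely as the direct sum of simple ideals, one per connected component of its Dynkin diagram, so g ≅ B_6 ⊕ F_4 (dimension 78 + 52 = 130).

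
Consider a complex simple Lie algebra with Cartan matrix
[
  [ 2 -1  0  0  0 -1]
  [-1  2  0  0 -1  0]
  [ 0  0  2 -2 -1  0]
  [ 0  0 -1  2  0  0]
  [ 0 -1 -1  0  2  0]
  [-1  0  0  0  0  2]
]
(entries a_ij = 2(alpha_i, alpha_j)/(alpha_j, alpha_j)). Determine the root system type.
B6

The matrix has rank 6 with 2's on the diagonal. Reading the off-diagonal entries as Dynkin edges (a single edge where a_ij = a_ji = -1; a double or triple edge where a_ij * a_ji = 2 or 3), the diagram is a chain of 6 nodes with a double edge at one end; the terminal node there is the unique short simple root (B_6). One simple-root ordering that puts it in standard form is (alpha_6, alpha_1, alpha_2, alpha_5, alpha_3, alpha_4). So the algebra is type B_6, i.e. so(13).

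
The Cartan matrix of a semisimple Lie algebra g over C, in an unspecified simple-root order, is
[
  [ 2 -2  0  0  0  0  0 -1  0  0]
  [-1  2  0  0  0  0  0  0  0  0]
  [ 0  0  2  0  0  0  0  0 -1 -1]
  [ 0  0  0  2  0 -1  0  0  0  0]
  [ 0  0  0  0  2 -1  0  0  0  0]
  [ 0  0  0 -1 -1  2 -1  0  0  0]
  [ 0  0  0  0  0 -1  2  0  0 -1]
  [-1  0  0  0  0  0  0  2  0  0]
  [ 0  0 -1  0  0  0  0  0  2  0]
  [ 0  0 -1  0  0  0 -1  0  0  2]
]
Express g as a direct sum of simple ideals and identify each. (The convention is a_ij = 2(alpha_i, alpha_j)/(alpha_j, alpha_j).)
The diagram associated to this matrix has two connected components: the simple roots {alpha_1, alpha_2, alpha_8} form a chain of 3 nodes with a double edge at one end; the terminal node there is the unique short simple root (B_3), and {alpha_3, alpha_4, alpha_5, alpha_6, alpha_7, alpha_9, alpha_10} form a chain of 5 nodes with a fork of two nodes at one end (D_7). A semisimple Lie algebra decomposes uniquely as the direct sum of simple ideals, one per connected component of its Dynkin diagram, so g ≅ B_3 ⊕ D_7 (dimension 21 + 91 = 112).

B3 ⊕ D7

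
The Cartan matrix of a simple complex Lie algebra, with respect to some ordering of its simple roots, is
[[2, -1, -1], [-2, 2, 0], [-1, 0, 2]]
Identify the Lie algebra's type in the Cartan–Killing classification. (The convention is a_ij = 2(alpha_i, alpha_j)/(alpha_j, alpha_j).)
The matrix has rank 3 with 2's on the diagonal. Reading the off-diagonal entries as Dynkin edges (a single edge where a_ij = a_ji = -1; a double or triple edge where a_ij * a_ji = 2 or 3), the diagram is a chain of 3 nodes with a double edge at one end; the terminal node there is the unique long simple root (C_3). One simple-root ordering that puts it in standard form is (alpha_3, alpha_1, alpha_2). So the algebra is type C_3, i.e. sp(6).

type C_3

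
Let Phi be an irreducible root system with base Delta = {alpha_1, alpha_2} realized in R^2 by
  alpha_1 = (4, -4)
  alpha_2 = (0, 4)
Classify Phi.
Compute the Cartan integers a_ij = 2(alpha_i, alpha_j)/(alpha_j, alpha_j); the resulting 2x2 Cartan matrix is
[[2, -2], [-1, 2]].
The roots have two lengths (squared-length ratio 2:1); the short ones are alpha_{2}. The associated Dynkin diagram is a chain of 2 nodes with a double edge at one end; the terminal node there is the unique short simple root (B_2), so the type is B_2 (the algebra so(5)).

B_2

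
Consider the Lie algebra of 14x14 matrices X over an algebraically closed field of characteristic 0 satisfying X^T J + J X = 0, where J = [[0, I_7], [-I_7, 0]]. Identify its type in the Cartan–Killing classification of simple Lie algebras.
type C_7

This is sp(14), which has dimension 14(14+1)/2 = 105 and rank 14/2 = 7. In the classification of classical Lie algebras, the symplectic algebra sp(2n) has type C_n; here n = 7, so the Dynkin diagram is a chain of 7 nodes with a double edge at one end; the terminal node there is the unique long simple root (C_7). Hence the type is C_7.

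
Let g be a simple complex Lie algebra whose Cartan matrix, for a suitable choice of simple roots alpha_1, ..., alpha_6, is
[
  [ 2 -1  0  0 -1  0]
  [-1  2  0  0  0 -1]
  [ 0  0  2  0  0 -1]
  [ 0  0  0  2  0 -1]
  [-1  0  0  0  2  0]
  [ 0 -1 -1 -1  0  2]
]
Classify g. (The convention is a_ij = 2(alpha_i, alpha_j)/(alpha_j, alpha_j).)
The matrix has rank 6 with 2's on the diagonal. Reading the off-diagonal entries as Dynkin edges (a single edge where a_ij = a_ji = -1; a double or triple edge where a_ij * a_ji = 2 or 3), the diagram is a chain of 4 nodes with a fork of two nodes at one end (D_6). One simple-root ordering that puts it in standard form is (alpha_5, alpha_1, alpha_2, alpha_6, alpha_3, alpha_4). So the algebra is type D_6, i.e. so(12).

D_6 (so(12))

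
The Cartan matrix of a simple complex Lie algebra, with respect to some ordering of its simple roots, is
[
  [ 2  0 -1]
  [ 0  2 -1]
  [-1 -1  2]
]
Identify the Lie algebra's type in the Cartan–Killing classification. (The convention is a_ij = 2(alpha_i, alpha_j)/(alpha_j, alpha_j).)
The matrix has rank 3 with 2's on the diagonal. Reading the off-diagonal entries as Dynkin edges (a single edge where a_ij = a_ji = -1; a double or triple edge where a_ij * a_ji = 2 or 3), the diagram is a chain of 3 nodes with single edges (A_3). One simple-root ordering that puts it in standard form is (alpha_1, alpha_3, alpha_2). So the algebra is type A_3, i.e. sl(4).

A3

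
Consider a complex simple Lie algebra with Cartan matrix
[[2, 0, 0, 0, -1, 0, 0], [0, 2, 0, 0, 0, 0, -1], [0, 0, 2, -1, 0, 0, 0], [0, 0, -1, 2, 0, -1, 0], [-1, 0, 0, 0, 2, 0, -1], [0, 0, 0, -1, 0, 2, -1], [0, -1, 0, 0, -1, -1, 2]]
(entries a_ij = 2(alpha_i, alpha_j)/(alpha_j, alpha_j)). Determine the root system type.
E_7

The matrix has rank 7 with 2's on the diagonal. Reading the off-diagonal entries as Dynkin edges (a single edge where a_ij = a_ji = -1; a double or triple edge where a_ij * a_ji = 2 or 3), the diagram is a chain of 6 nodes with one extra node attached to the third node from one end (E_7). One simple-root ordering that puts it in standard form is (alpha_1, alpha_2, alpha_5, alpha_7, alpha_6, alpha_4, alpha_3). So the algebra is type E_7.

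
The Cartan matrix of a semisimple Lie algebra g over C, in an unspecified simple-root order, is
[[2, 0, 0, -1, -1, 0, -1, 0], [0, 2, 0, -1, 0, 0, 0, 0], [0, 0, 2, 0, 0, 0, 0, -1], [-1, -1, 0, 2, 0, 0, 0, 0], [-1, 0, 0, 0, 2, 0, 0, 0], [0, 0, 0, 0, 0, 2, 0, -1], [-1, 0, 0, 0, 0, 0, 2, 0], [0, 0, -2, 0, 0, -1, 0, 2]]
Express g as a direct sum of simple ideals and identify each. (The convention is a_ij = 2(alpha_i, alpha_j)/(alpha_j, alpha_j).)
The diagram associated to this matrix has two connected components: the simple roots {alpha_3, alpha_6, alpha_8} form a chain of 3 nodes with a double edge at one end; the terminal node there is the unique short simple root (B_3), and {alpha_1, alpha_2, alpha_4, alpha_5, alpha_7} form a chain of 3 nodes with a fork of two nodes at one end (D_5). A semisimple Lie algebra decomposes uniquely as the direct sum of simple ideals, one per connected component of its Dynkin diagram, so g ≅ B_3 ⊕ D_5 (dimension 21 + 45 = 66).

type B_3 + type D_5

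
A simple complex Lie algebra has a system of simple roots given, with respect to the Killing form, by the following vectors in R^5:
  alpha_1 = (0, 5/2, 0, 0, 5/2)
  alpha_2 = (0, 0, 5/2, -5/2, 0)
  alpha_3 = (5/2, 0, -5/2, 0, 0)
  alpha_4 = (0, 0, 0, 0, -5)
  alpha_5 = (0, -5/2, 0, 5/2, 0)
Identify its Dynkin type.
type C_5

Compute the Cartan integers a_ij = 2(alpha_i, alpha_j)/(alpha_j, alpha_j); the resulting 5x5 Cartan matrix is
[[2, 0, 0, -1, -1], [0, 2, -1, 0, -1], [0, -1, 2, 0, 0], [-2, 0, 0, 2, 0], [-1, -1, 0, 0, 2]].
The roots have two lengths (squared-length ratio 2:1); the short ones are alpha_{1,2,3,5}. The associated Dynkin diagram is a chain of 5 nodes with a double edge at one end; the terminal node there is the unique long simple root (C_5), so the type is C_5 (the algebra sp(10)).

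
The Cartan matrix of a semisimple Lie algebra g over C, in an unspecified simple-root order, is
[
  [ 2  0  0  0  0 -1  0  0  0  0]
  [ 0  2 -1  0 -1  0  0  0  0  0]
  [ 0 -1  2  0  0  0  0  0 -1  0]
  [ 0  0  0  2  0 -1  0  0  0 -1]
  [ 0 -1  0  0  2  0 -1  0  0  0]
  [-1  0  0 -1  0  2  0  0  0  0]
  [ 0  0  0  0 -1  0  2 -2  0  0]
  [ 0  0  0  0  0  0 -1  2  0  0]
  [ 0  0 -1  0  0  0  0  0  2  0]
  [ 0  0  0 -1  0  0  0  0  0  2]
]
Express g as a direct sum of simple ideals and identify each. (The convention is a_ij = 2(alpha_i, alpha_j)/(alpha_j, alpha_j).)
The diagram associated to this matrix has two connected components: the simple roots {alpha_1, alpha_4, alpha_6, alpha_10} form a chain of 4 nodes with single edges (A_4), and {alpha_2, alpha_3, alpha_5, alpha_7, alpha_8, alpha_9} form a chain of 6 nodes with a double edge at one end; the terminal node there is the unique short simple root (B_6). A semisimple Lie algebra decomposes uniquely as the direct sum of simple ideals, one per connected component of its Dynkin diagram, so g ≅ A_4 ⊕ B_6 (dimension 24 + 78 = 102).

A_4 (sl(5)) ⊕ B_6 (so(13))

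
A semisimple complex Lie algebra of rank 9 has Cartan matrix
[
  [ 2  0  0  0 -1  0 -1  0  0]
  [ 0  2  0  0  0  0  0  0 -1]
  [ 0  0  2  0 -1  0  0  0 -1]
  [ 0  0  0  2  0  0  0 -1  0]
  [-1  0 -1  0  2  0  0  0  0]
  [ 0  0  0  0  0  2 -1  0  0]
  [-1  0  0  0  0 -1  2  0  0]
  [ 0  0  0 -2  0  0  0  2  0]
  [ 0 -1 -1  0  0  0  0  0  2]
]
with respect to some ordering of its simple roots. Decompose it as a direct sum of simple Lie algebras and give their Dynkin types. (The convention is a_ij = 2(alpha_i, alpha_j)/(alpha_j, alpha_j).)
type A_7 + type B_2

The diagram associated to this matrix has two connected components: the simple roots {alpha_1, alpha_2, alpha_3, alpha_5, alpha_6, alpha_7, alpha_9} form a chain of 7 nodes with single edges (A_7), and {alpha_4, alpha_8} form a chain of 2 nodes with a double edge at one end; the terminal node there is the unique short simple root (B_2). A semisimple Lie algebra decomposes uniquely as the direct sum of simple ideals, one per connected component of its Dynkin diagram, so g ≅ A_7 ⊕ B_2 (dimension 63 + 10 = 73).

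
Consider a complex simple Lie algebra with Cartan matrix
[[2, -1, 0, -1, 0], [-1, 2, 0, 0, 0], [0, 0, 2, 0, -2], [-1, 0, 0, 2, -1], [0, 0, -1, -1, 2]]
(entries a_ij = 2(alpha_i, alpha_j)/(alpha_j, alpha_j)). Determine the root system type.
The matrix has rank 5 with 2's on the diagonal. Reading the off-diagonal entries as Dynkin edges (a single edge where a_ij = a_ji = -1; a double or triple edge where a_ij * a_ji = 2 or 3), the diagram is a chain of 5 nodes with a double edge at one end; the terminal node there is the unique long simple root (C_5). One simple-root ordering that puts it in standard form is (alpha_2, alpha_1, alpha_4, alpha_5, alpha_3). So the algebra is type C_5, i.e. sp(10).

C_5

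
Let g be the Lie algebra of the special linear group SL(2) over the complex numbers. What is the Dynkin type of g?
This is sl(2), which has dimension 2^2 - 1 = 3 and rank 2 - 1 = 1 (a Cartan subalgebra is the diagonal traceless matrices). In the classification of classical Lie algebras, the special linear algebra sl(n+1) has type A_n; here n = 1, so the Dynkin diagram is a chain of 1 nodes with single edges (A_1). Hence the type is A_1.

A_1 (sl(2))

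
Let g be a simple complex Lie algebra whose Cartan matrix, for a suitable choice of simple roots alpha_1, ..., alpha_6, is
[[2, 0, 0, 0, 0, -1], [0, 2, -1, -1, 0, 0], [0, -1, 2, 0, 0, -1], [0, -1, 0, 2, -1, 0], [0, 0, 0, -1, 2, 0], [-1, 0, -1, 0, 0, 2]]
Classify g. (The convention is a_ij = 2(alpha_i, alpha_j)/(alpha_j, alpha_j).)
The matrix has rank 6 with 2's on the diagonal. Reading the off-diagonal entries as Dynkin edges (a single edge where a_ij = a_ji = -1; a double or triple edge where a_ij * a_ji = 2 or 3), the diagram is a chain of 6 nodes with single edges (A_6). One simple-root ordering that puts it in standard form is (alpha_5, alpha_4, alpha_2, alpha_3, alpha_6, alpha_1). So the algebra is type A_6, i.e. sl(7).

A6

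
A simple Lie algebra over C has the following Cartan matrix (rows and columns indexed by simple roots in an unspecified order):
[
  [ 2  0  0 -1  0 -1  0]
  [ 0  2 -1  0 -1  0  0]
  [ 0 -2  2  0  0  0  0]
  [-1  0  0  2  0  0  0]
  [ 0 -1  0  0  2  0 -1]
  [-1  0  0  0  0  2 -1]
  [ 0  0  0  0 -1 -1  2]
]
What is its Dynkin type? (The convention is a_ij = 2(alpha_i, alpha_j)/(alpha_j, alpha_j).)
C7

The matrix has rank 7 with 2's on the diagonal. Reading the off-diagonal entries as Dynkin edges (a single edge where a_ij = a_ji = -1; a double or triple edge where a_ij * a_ji = 2 or 3), the diagram is a chain of 7 nodes with a double edge at one end; the terminal node there is the unique long simple root (C_7). One simple-root ordering that puts it in standard form is (alpha_4, alpha_1, alpha_6, alpha_7, alpha_5, alpha_2, alpha_3). So the algebra is type C_7, i.e. sp(14).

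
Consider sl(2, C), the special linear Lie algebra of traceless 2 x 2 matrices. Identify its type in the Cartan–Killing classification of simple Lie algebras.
This is sl(2), which has dimension 2^2 - 1 = 3 and rank 2 - 1 = 1 (a Cartan subalgebra is the diagonal traceless matrices). In the classification of classical Lie algebras, the special linear algebra sl(n+1) has type A_n; here n = 1, so the Dynkin diagram is a chain of 1 nodes with single edges (A_1). Hence the type is A_1.

A_1 (sl(2))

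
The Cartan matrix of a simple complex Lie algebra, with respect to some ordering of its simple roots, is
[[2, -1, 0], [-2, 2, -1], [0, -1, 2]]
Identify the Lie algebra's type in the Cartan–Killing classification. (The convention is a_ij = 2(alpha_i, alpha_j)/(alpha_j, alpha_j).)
The matrix has rank 3 with 2's on the diagonal. Reading the off-diagonal entries as Dynkin edges (a single edge where a_ij = a_ji = -1; a double or triple edge where a_ij * a_ji = 2 or 3), the diagram is a chain of 3 nodes with a double edge at one end; the terminal node there is the unique short simple root (B_3). One simple-root ordering that puts it in standard form is (alpha_3, alpha_2, alpha_1). So the algebra is type B_3, i.e. so(7).

type B_3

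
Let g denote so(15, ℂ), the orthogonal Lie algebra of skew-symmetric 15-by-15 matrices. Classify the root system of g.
type B_7

This is so(15) with 15 odd, which has dimension 15(15-1)/2 = 105 and rank (15-1)/2 = 7. In the classification of classical Lie algebras, the orthogonal algebra so(2n+1) in an odd number of variables has type B_n; here n = 7, so the Dynkin diagram is a chain of 7 nodes with a double edge at one end; the terminal node there is the unique short simple root (B_7). Hence the type is B_7.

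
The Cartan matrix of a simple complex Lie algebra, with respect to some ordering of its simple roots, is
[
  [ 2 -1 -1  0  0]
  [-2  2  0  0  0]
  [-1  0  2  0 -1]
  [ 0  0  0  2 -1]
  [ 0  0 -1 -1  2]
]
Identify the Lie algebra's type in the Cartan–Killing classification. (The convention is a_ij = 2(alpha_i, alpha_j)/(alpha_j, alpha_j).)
C_5 (sp(10))

The matrix has rank 5 with 2's on the diagonal. Reading the off-diagonal entries as Dynkin edges (a single edge where a_ij = a_ji = -1; a double or triple edge where a_ij * a_ji = 2 or 3), the diagram is a chain of 5 nodes with a double edge at one end; the terminal node there is the unique long simple root (C_5). One simple-root ordering that puts it in standard form is (alpha_4, alpha_5, alpha_3, alpha_1, alpha_2). So the algebra is type C_5, i.e. sp(10).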